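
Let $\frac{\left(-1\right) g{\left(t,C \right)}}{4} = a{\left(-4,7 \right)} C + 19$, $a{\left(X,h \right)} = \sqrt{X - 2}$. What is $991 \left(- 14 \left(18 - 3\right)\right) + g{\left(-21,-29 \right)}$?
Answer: $-208186 + 116 i \sqrt{6} \approx -2.0819 \cdot 10^{5} + 284.14 i$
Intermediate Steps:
$a{\left(X,h \right)} = \sqrt{-2 + X}$
$g{\left(t,C \right)} = -76 - 4 i C \sqrt{6}$ ($g{\left(t,C \right)} = - 4 \left(\sqrt{-2 - 4} C + 19\right) = - 4 \left(\sqrt{-6} C + 19\right) = - 4 \left(i \sqrt{6} C + 19\right) = - 4 \left(i C \sqrt{6} + 19\right) = - 4 \left(19 + i C \sqrt{6}\right) = -76 - 4 i C \sqrt{6}$)
$991 \left(- 14 \left(18 - 3\right)\right) + g{\left(-21,-29 \right)} = 991 \left(- 14 \left(18 - 3\right)\right) - \left(76 + 4 i \left(-29\right) \sqrt{6}\right) = 991 \left(\left(-14\right) 15\right) - \left(76 - 116 i \sqrt{6}\right) = 991 \left(-210\right) - \left(76 - 116 i \sqrt{6}\right) = -208110 - \left(76 - 116 i \sqrt{6}\right) = -208186 + 116 i \sqrt{6}$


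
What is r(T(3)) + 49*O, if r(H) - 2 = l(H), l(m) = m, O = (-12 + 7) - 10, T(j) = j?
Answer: -730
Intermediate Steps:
O = -15 (O = -5 - 10 = -15)
r(H) = 2 + H
r(T(3)) + 49*O = (2 + 3) + 49*(-15) = 5 - 735 = -730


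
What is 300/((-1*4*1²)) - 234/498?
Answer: -6264/83 ≈ -75.470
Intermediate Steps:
300/((-1*4*1²)) - 234/498 = 300/((-4*1)) - 234*1/498 = 300/(-4) - 39/83 = 300*(-¼) - 39/83 = -75 - 39/83 = -6264/83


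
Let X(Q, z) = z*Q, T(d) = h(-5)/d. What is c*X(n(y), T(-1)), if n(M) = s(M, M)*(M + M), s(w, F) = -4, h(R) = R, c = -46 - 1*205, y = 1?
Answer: 10040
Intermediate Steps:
c = -251 (c = -46 - 205 = -251)
T(d) = -5/d
n(M) = -8*M (n(M) = -4*(M + M) = -8*M)
X(Q, z) = Q*z
c*X(n(y), T(-1)) = -251*(-8*1)*(-5/(-1)) = -(-2008)*(-5*(-1)) = -(-2008)*5 = -251*(-40) = 10040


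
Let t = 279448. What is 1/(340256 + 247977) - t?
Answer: -164380535383/588233 ≈ -2.7945e+5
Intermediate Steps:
1/(340256 + 247977) - t = 1/(340256 + 247977) - 1*279448 = 1/588233 - 279448 = -164380535383/588233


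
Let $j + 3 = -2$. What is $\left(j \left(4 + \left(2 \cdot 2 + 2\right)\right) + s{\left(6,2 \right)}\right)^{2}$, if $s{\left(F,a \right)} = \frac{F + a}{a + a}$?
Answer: $2304$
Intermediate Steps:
$s{\left(F,a \right)} = \frac{F + a}{2 a}$
$j = -5$ ($j = -3 - 2 = -5$)
$\left(j \left(4 + \left(2 \cdot 2 + 2\right)\right) + s{\left(6,2 \right)}\right)^{2} = \left(- 5 \left(4 + \left(2 \cdot 2 + 2\right)\right) + \frac{6 + 2}{2 \cdot 2}\right)^{2} = \left(- 5 \left(4 + \left(4 + 2\right)\right) + \frac{1}{2} \cdot \frac{1}{2} \cdot 8\right)^{2} = \left(- 5 \left(4 + 6\right) + 2\right)^{2} = \left(\left(-5\right) 10 + 2\right)^{2} = \left(-50 + 2\right)^{2} = \left(-48\right)^{2} = 2304$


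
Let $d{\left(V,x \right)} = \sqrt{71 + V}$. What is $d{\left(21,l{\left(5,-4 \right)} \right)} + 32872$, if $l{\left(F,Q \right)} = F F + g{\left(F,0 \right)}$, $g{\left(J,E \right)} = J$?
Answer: $32872 + 2 \sqrt{23} \approx 32882.0$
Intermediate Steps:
$l{\left(F,Q \right)} = F + F^{2}$ ($l{\left(F,Q \right)} = F F + F = F^{2} + F = F + F^{2}$)
$d{\left(21,l{\left(5,-4 \right)} \right)} + 32872 = \sqrt{71 + 21} + 32872 = \sqrt{92} + 32872 = 2 \sqrt{23} + 32872 = 32872 + 2 \sqrt{23}$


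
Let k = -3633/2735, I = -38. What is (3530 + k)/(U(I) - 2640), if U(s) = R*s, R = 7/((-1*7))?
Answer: -9650917/7116470 ≈ -1.3561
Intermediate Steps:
R = -1 (R = 7/(-7) = 7*(-⅐) = -1)
k = -3633/2735 (k = -3633*1/2735 = -3633/2735 ≈ -1.3283)
U(s) = -s
(3530 + k)/(U(I) - 2640) = (3530 - 3633/2735)/(-1*(-38) - 2640) = 9650917/(2735*(38 - 2640)) = (9650917/2735)/(-2602) = (9650917/2735)*(-1/2602) = -9650917/7116470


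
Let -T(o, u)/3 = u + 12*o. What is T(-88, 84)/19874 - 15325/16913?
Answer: -127625371/168064481 ≈ -0.75938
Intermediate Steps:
T(o, u) = -36*o - 3*u (T(o, u) = -3*(u + 12*o) = -36*o - 3*u)
T(-88, 84)/19874 - 15325/16913 = (-36*(-88) - 3*84)/19874 - 15325/16913 = (3168 - 252)*(1/19874) - 15325*1/16913 = 2916*(1/19874) - 15325/16913 = 1458/9937 - 15325/16913 = -127625371/168064481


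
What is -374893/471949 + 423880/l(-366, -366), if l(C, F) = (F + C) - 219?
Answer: -200406265363/448823499 ≈ -446.51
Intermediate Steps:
l(C, F) = -219 + C + F (l(C, F) = (C + F) - 219 = -219 + C + F)
-374893/471949 + 423880/l(-366, -366) = -374893/471949 + 423880/(-219 - 366 - 366) = -374893*1/471949 + 423880/(-951) = -374893/471949 + 423880*(-1/951) = -374893/471949 - 423880/951 = -200406265363/448823499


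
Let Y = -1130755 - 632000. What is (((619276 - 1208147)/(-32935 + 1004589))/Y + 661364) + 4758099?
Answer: 9282390904366573381/1712787946770 ≈ 5.4195e+6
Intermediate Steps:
Y = -1762755
(((619276 - 1208147)/(-32935 + 1004589))/Y + 661364) + 4758099 = (((619276 - 1208147)/(-32935 + 1004589))/(-1762755) + 661364) + 4758099 = (-588871/971654*(-1/1762755) + 661364) + 4758099 = (588871/1712787946770 + 661364) + 4758099 = 1132776287628183151/1712787946770 + 4758099 = 9282390904366573381/1712787946770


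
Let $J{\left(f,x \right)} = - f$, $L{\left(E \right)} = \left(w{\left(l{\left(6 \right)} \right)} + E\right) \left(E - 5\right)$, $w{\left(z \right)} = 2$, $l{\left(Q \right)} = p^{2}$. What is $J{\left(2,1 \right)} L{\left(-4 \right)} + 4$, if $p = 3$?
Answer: $-32$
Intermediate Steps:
$l{\left(Q \right)} = 9$ ($l{\left(Q \right)} = 3^{2} = 9$)
$L{\left(E \right)} = \left(-5 + E\right) \left(2 + E\right)$ ($L{\left(E \right)} = \left(2 + E\right) \left(E - 5\right) = \left(2 + E\right) \left(-5 + E\right) = \left(-5 + E\right) \left(2 + E\right)$)
$J{\left(2,1 \right)} L{\left(-4 \right)} + 4 = \left(-1\right) 2 \left(-10 + \left(-4\right)^{2} - -12\right) + 4 = - 2 \left(-10 + 16 + 12\right) + 4 = \left(-2\right) 18 + 4 = -36 + 4 = -32$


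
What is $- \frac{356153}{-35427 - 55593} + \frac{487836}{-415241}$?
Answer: $\frac{103486495153}{37795235820} \approx 2.7381$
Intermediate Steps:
$- \frac{356153}{-35427 - 55593} + \frac{487836}{-415241} = - \frac{356153}{-91020} + 487836 \left(- \frac{1}{415241}\right) = \left(-356153\right) \left(- \frac{1}{91020}\right) - \frac{487836}{415241} = \frac{356153}{91020} - \frac{487836}{415241} = \frac{103486495153}{37795235820}$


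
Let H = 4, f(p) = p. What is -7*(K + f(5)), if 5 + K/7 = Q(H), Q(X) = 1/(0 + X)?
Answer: 791/4 ≈ 197.75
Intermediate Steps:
Q(X) = 1/X
K = -133/4 (K = -35 + 7/4 = -133/4 ≈ -33.250)
-7*(K + f(5)) = -7*(-133/4 + 5) = -7*(-113/4) = 791/4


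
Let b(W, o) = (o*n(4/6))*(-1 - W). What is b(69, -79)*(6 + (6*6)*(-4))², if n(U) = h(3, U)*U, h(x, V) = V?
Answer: 46805920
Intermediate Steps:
n(U) = U² (n(U) = U*U = U²)
b(W, o) = 4*o*(-1 - W)/9 (b(W, o) = (o*(4/6)²)*(-1 - W) = (o*(4*(⅙))²)*(-1 - W) = (o*(⅔)²)*(-1 - W) = (o*(4/9))*(-1 - W) = (4*o/9)*(-1 - W) = 4*o*(-1 - W)/9)
b(69, -79)*(6 + (6*6)*(-4))² = (-4/9*(-79)*(1 + 69))*(6 + (6*6)*(-4))² = (-4/9*(-79)*70)*(6 + 36*(-4))² = 22120*(6 - 144)²/9 = (22120/9)*(-138)² = (22120/9)*19044 = 46805920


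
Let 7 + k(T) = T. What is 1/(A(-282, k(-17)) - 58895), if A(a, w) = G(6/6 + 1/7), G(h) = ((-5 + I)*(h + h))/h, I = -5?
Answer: -1/58915 ≈ -1.6974e-5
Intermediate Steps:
G(h) = -20 (G(h) = ((-5 - 5)*(h + h))/h = (-20*h)/h = -20)
k(T) = -7 + T
A(a, w) = -20
1/(A(-282, k(-17)) - 58895) = 1/(-20 - 58895) = 1/(-58915) = -1/58915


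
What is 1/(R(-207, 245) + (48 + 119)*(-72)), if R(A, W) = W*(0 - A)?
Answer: 1/38691 ≈ 2.5846e-5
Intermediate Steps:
R(A, W) = -A*W (R(A, W) = W*(-A) = -A*W)
1/(R(-207, 245) + (48 + 119)*(-72)) = 1/(-1*(-207)*245 + (48 + 119)*(-72)) = 1/(50715 + 167*(-72)) = 1/(50715 - 12024) = 1/38691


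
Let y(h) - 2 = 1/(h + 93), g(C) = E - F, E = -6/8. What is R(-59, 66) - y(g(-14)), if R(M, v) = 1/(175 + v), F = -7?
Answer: -191921/95677 ≈ -2.0059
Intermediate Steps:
E = -¾ (E = -6*⅛ = -¾ ≈ -0.75000)
g(C) = 25/4 (g(C) = -¾ - 1*(-7) = -¾ + 7 = 25/4)
y(h) = 2 + 1/(93 + h) (y(h) = 2 + 1/(h + 93) = 2 + 1/(93 + h))
R(-59, 66) - y(g(-14)) = 1/(175 + 66) - (187 + 2*(25/4))/(93 + 25/4) = 1/241 - (187 + 25/2)/397/4 = 1/241 - 4*399/(397*2) = 1/241 - 1*798/397 = 1/241 - 798/397 = -191921/95677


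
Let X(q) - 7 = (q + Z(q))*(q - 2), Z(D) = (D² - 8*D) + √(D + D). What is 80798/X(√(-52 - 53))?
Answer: 80798*I/(91*√105 + 952*I - √2*105^(¾)*√I - 2*I*√2*105^(¼)*√I) ≈ 44.586 + 44.257*I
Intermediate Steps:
Z(D) = D² - 8*D + √2*√D (Z(D) = (D² - 8*D) + √(2*D) = (D² - 8*D) + √2*√D = D² - 8*D + √2*√D)
X(q) = 7 + (-2 + q)*(q² - 7*q + √2*√q) (X(q) = 7 + (q + (q² - 8*q + √2*√q))*(q - 2) = 7 + (q² - 7*q + √2*√q)*(-2 + q) = 7 + (-2 + q)*(q² - 7*q + √2*√q))
80798/X(√(-52 - 53)) = 80798/(7 + (√(-52 - 53))³ - 9*(√(-52 - 53))² + 14*√(-52 - 53) + √2*(√(-52 - 53))^(3/2) - 2*√2*√(√(-52 - 53))) = 80798/(7 + (√(-105))³ - 9*(√(-105))² + 14*√(-105) + √2*(√(-105))^(3/2) - 2*√2*√(√(-105))) = 80798/(7 + (I*√105)³ - 9*(I*√105)² + 14*(I*√105) + √2*(I*√105)^(3/2) - 2*√2*√(I*√105)) = 80798/(7 - 105*I*√105 - 9*(-105) + 14*I*√105 + √2*(105^(¾)*I^(3/2)) - 2*√2*105^(¼)*√I) = 80798/(7 - 105*I*√105 + 945 + 14*I*√105 + √2*105^(¾)*I^(3/2) - 2*√2*105^(¼)*√I) = 80798/(952 - 91*I*√105 + √2*105^(¾)*I^(3/2) - 2*√2*105^(¼)*√I)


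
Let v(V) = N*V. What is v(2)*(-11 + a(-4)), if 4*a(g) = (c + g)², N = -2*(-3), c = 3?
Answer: -129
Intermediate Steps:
N = 6
v(V) = 6*V
a(g) = (3 + g)²/4
v(2)*(-11 + a(-4)) = (6*2)*(-11 + (3 - 4)²/4) = 12*(-11 + (¼)*(-1)²) = 12*(-11 + (¼)*1) = 12*(-11 + ¼) = 12*(-43/4) = -129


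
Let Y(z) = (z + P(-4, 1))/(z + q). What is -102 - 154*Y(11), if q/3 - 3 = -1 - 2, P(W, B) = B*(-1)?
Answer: -242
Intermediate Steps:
P(W, B) = -B
q = 0 (q = 9 + 3*(-1 - 2) = 9 + 3*(-3) = 9 - 9 = 0)
Y(z) = (-1 + z)/z (Y(z) = (z - 1*1)/(z + 0) = (z - 1)/z = (-1 + z)/z)
-102 - 154*Y(11) = -102 - 154*(-1 + 11)/11 = -102 - 14*10 = -102 - 154*10/11 = -102 - 140 = -242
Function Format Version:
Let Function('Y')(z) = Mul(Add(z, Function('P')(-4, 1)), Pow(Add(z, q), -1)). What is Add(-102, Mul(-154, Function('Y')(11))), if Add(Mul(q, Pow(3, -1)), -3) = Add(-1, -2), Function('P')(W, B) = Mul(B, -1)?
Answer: -242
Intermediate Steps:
Function('P')(W, B) = Mul(-1, B)
q = 0 (q = Add(9, Mul(3, Add(-1, -2))) = Add(9, Mul(3, -3)) = Add(9, -9) = 0)
Function('Y')(z) = Mul(Pow(z, -1), Add(-1, z)) (Function('Y')(z) = Mul(Add(z, Mul(-1, 1)), Pow(Add(z, 0), -1)) = Mul(Add(z, -1), Pow(z, -1)) = Mul(Add(-1, z), Pow(z, -1)) = Mul(Pow(z, -1), Add(-1, z)))
Add(-102, Mul(-154, Function('Y')(11))) = Add(-102, Mul(-154, Mul(Pow(11, -1), Add(-1, 11)))) = Add(-102, Mul(-154, Mul(Rational(1, 11), 10))) = Add(-102, Mul(-154, Rational(10, 11))) = Add(-102, -140) = -242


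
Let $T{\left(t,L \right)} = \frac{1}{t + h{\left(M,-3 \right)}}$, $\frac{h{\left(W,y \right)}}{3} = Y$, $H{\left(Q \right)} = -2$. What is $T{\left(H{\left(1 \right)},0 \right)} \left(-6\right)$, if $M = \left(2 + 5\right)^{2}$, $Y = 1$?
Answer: $-6$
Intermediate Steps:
$M = 49$ ($M = 7^{2} = 49$)
$h{\left(W,y \right)} = 3$ ($h{\left(W,y \right)} = 3 \cdot 1 = 3$)
$T{\left(t,L \right)} = \frac{1}{3 + t}$ ($T{\left(t,L \right)} = \frac{1}{t + 3} = \frac{1}{3 + t}$)
$T{\left(H{\left(1 \right)},0 \right)} \left(-6\right) = \frac{1}{3 - 2} \left(-6\right) = 1^{-1} \left(-6\right) = 1 \left(-6\right) = -6$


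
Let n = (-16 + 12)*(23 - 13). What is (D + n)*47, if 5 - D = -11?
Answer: -1128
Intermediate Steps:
D = 16 (D = 5 - 1*(-11) = 5 + 11 = 16)
n = -40 (n = -4*10 = -40)
(D + n)*47 = (16 - 40)*47 = -24*47 = -1128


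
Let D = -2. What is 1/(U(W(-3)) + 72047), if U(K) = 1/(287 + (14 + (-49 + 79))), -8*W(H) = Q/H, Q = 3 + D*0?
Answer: 331/23847558 ≈ 1.3880e-5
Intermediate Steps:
Q = 3 (Q = 3 - 2*0 = 3 + 0 = 3)
W(H) = -3/(8*H)
U(K) = 1/331 (U(K) = 1/(287 + (14 + 30)) = 1/(287 + 44) = 1/331)
1/(U(W(-3)) + 72047) = 1/(1/331 + 72047) = 1/(23847558/331) = 331/23847558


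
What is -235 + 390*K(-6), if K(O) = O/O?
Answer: 155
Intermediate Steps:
K(O) = 1
-235 + 390*K(-6) = -235 + 390*1 = -235 + 390 = 155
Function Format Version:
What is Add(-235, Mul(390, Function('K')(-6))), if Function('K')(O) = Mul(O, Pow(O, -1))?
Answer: 155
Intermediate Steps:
Function('K')(O) = 1
Add(-235, Mul(390, Function('K')(-6))) = Add(-235, Mul(390, 1)) = Add(-235, 390) = 155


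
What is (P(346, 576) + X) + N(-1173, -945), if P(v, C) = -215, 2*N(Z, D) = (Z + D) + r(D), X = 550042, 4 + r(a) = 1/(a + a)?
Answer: 2074335479/3780 ≈ 5.4877e+5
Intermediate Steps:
r(a) = -4 + 1/(2*a) (r(a) = -4 + 1/(a + a) = -4 + 1/(2*a))
N(Z, D) = -2 + D/2 + Z/2 + 1/(4*D) (N(Z, D) = ((Z + D) + (-4 + 1/(2*D)))/2 = ((D + Z) + (-4 + 1/(2*D)))/2 = (-4 + D + Z + 1/(2*D))/2 = -2 + D/2 + Z/2 + 1/(4*D))
(P(346, 576) + X) + N(-1173, -945) = (-215 + 550042) + (-2 + (½)*(-945) + (½)*(-1173) + (¼)/(-945)) = 549827 + (-2 - 945/2 - 1173/2 + (¼)*(-1/945)) = 549827 + (-2 - 945/2 - 1173/2 - 1/3780) = 549827 - 4010581/3780 = 2074335479/3780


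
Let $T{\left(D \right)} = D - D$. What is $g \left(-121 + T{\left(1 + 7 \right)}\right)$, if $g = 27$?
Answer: $-3267$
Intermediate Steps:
$T{\left(D \right)} = 0$
$g \left(-121 + T{\left(1 + 7 \right)}\right) = 27 \left(-121 + 0\right) = 27 \left(-121\right) = -3267$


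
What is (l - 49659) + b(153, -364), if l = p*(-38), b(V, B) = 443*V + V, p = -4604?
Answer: 193225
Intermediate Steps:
b(V, B) = 444*V
l = 174952 (l = -4604*(-38) = 174952)
(l - 49659) + b(153, -364) = (174952 - 49659) + 444*153 = 125293 + 67932 = 193225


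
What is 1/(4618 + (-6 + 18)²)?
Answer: 1/4762 ≈ 0.00021000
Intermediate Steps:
1/(4618 + (-6 + 18)²) = 1/(4618 + 12²) = 1/(4618 + 144) = 1/4762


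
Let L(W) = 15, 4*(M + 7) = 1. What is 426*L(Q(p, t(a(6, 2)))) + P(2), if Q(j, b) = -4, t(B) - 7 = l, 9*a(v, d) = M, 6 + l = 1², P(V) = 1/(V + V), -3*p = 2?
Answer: 25561/4 ≈ 6390.3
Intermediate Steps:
p = -⅔ (p = -⅓*2 = -⅔ ≈ -0.66667)
M = -27/4 (M = -7 + (¼)*1 = -7 + ¼ = -27/4 ≈ -6.7500)
P(V) = 1/(2*V)
l = -5 (l = -6 + 1² = -6 + 1 = -5)
a(v, d) = -¾ (a(v, d) = (⅑)*(-27/4) = -¾)
t(B) = 2 (t(B) = 7 - 5 = 2)
426*L(Q(p, t(a(6, 2)))) + P(2) = 426*15 + (½)/2 = 6390 + (½)*(½) = 6390 + ¼ = 25561/4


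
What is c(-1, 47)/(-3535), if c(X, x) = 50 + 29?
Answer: -79/3535 ≈ -0.022348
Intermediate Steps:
c(X, x) = 79
c(-1, 47)/(-3535) = 79/(-3535) = 79*(-1/3535) = -79/3535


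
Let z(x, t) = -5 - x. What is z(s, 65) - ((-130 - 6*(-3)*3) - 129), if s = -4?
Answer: 204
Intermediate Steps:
z(s, 65) - ((-130 - 6*(-3)*3) - 129) = (-5 - 1*(-4)) - ((-130 - 6*(-3)*3) - 129) = (-5 + 4) - ((-130 + 18*3) - 129) = -1 - ((-130 + 54) - 129) = -1 - (-76 - 129) = -1 - 1*(-205) = -1 + 205 = 204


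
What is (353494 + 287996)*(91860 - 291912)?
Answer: -128331357480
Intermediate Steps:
(353494 + 287996)*(91860 - 291912) = 641490*(-200052) = -128331357480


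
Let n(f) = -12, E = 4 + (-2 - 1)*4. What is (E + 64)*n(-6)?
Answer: -672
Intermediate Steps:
E = -8 (E = 4 - 3*4 = 4 - 12 = -8)
(E + 64)*n(-6) = (-8 + 64)*(-12) = 56*(-12) = -672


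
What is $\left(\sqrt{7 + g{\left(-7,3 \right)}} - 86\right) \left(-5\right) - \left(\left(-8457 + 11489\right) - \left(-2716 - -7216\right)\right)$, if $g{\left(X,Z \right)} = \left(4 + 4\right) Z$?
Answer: $1898 - 5 \sqrt{31} \approx 1870.2$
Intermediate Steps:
$g{\left(X,Z \right)} = 8 Z$
$\left(\sqrt{7 + g{\left(-7,3 \right)}} - 86\right) \left(-5\right) - \left(\left(-8457 + 11489\right) - \left(-2716 - -7216\right)\right) = \left(\sqrt{7 + 8 \cdot 3} - 86\right) \left(-5\right) - \left(\left(-8457 + 11489\right) - \left(-2716 - -7216\right)\right) = \left(\sqrt{7 + 24} - 86\right) \left(-5\right) - \left(3032 - \left(-2716 + 7216\right)\right) = \left(\sqrt{31} - 86\right) \left(-5\right) - \left(3032 - 4500\right) = \left(-86 + \sqrt{31}\right) \left(-5\right) - \left(3032 - 4500\right) = \left(430 - 5 \sqrt{31}\right) - -1468 = \left(430 - 5 \sqrt{31}\right) + 1468 = 1898 - 5 \sqrt{31}$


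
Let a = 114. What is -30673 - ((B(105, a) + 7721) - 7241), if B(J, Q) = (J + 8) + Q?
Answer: -31380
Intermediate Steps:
B(J, Q) = 8 + J + Q (B(J, Q) = (8 + J) + Q = 8 + J + Q)
-30673 - ((B(105, a) + 7721) - 7241) = -30673 - (((8 + 105 + 114) + 7721) - 7241) = -30673 - ((227 + 7721) - 7241) = -30673 - (7948 - 7241) = -30673 - 1*707 = -30673 - 707 = -31380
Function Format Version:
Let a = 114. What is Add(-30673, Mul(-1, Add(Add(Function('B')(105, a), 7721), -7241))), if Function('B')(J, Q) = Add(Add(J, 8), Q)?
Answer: -31380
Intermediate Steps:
Function('B')(J, Q) = Add(8, J, Q) (Function('B')(J, Q) = Add(Add(8, J), Q) = Add(8, J, Q))
Add(-30673, Mul(-1, Add(Add(Function('B')(105, a), 7721), -7241))) = Add(-30673, Mul(-1, Add(Add(Add(8, 105, 114), 7721), -7241))) = Add(-30673, Mul(-1, Add(Add(227, 7721), -7241))) = Add(-30673, Mul(-1, Add(7948, -7241))) = Add(-30673, Mul(-1, 707)) = Add(-30673, -707) = -31380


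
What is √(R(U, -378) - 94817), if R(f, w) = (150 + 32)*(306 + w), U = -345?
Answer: I*√107921 ≈ 328.51*I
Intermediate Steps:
R(f, w) = 55692 + 182*w (R(f, w) = 182*(306 + w) = 55692 + 182*w)
√(R(U, -378) - 94817) = √((55692 + 182*(-378)) - 94817) = √((55692 - 68796) - 94817) = √(-13104 - 94817) = √(-107921) = I*√107921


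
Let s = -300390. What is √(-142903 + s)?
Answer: I*√443293 ≈ 665.8*I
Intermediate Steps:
√(-142903 + s) = √(-142903 - 300390) = √(-443293) = I*√443293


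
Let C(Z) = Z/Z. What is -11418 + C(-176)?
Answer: -11417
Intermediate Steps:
C(Z) = 1
-11418 + C(-176) = -11418 + 1 = -11417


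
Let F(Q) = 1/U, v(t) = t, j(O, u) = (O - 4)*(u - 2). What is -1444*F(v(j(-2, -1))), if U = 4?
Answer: -361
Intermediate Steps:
j(O, u) = (-4 + O)*(-2 + u)
F(Q) = 1/4
-1444*F(v(j(-2, -1))) = -1444*1/4 = -361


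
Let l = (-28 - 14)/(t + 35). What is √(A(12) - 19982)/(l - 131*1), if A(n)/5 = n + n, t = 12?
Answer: -47*I*√19862/6199 ≈ -1.0685*I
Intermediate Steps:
A(n) = 10*n (A(n) = 5*(n + n) = 5*(2*n) = 10*n)
l = -42/47 (l = (-28 - 14)/(12 + 35) = -42/47 ≈ -0.89362)
√(A(12) - 19982)/(l - 131*1) = √(10*12 - 19982)/(-42/47 - 131*1) = √(120 - 19982)/(-42/47 - 131) = √(-19862)/(-6199/47) = (I*√19862)*(-47/6199) = -47*I*√19862/6199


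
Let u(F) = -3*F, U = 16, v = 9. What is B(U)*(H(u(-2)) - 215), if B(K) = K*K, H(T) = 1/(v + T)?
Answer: -825344/15 ≈ -55023.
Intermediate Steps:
H(T) = 1/(9 + T)
B(K) = K²
B(U)*(H(u(-2)) - 215) = 16²*(1/(9 - 3*(-2)) - 215) = 256*(1/(9 + 6) - 215) = 256*(1/15 - 215) = 256*(-3224/15) = -825344/15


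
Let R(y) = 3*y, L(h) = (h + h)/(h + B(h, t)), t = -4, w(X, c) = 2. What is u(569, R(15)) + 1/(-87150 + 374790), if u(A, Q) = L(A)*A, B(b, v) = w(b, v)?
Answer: 186253228651/164242440 ≈ 1134.0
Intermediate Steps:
B(b, v) = 2
L(h) = 2*h/(2 + h) (L(h) = (h + h)/(h + 2) = (2*h)/(2 + h) = 2*h/(2 + h))
u(A, Q) = 2*A²/(2 + A) (u(A, Q) = (2*A/(2 + A))*A = 2*A²/(2 + A))
u(569, R(15)) + 1/(-87150 + 374790) = 2*569²/(2 + 569) + 1/(-87150 + 374790) = 2*323761/571 + 1/287640 = 2*323761*(1/571) + 1/287640 = 647522/571 + 1/287640 = 186253228651/164242440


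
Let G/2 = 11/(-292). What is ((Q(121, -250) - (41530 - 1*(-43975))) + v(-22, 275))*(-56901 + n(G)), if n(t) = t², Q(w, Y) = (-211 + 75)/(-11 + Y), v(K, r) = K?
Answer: 27074887906145545/5563476 ≈ 4.8665e+9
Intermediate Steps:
G = -11/146 (G = 2*(11/(-292)) = 2*(11*(-1/292)) = 2*(-11/292) = -11/146 ≈ -0.075342)
Q(w, Y) = -136/(-11 + Y)
((Q(121, -250) - (41530 - 1*(-43975))) + v(-22, 275))*(-56901 + n(G)) = ((-136/(-11 - 250) - (41530 - 1*(-43975))) - 22)*(-56901 + (-11/146)²) = ((-136/(-261) - (41530 + 43975)) - 22)*(-56901 + 121/21316) = ((-136*(-1/261) - 1*85505) - 22)*(-1212901595/21316) = ((136/261 - 85505) - 22)*(-1212901595/21316) = (-22316669/261 - 22)*(-1212901595/21316) = -22322411/261*(-1212901595/21316) = 27074887906145545/5563476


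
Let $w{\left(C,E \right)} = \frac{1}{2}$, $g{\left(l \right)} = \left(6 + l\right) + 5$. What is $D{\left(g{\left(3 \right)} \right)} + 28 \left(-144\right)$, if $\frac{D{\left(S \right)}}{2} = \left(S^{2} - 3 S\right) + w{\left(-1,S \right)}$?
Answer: $-3723$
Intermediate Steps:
$g{\left(l \right)} = 11 + l$
$w{\left(C,E \right)} = \frac{1}{2}$
$D{\left(S \right)} = 1 - 6 S + 2 S^{2}$ ($D{\left(S \right)} = 2 \left(\left(S^{2} - 3 S\right) + \frac{1}{2}\right) = 2 \left(\frac{1}{2} + S^{2} - 3 S\right) = 1 - 6 S + 2 S^{2}$)
$D{\left(g{\left(3 \right)} \right)} + 28 \left(-144\right) = \left(1 - 6 \left(11 + 3\right) + 2 \left(11 + 3\right)^{2}\right) + 28 \left(-144\right) = \left(1 - 84 + 2 \cdot 14^{2}\right) - 4032 = \left(1 - 84 + 2 \cdot 196\right) - 4032 = \left(1 - 84 + 392\right) - 4032 = 309 - 4032 = -3723$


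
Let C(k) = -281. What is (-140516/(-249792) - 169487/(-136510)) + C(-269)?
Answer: -1190041303457/4262388240 ≈ -279.20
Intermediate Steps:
(-140516/(-249792) - 169487/(-136510)) + C(-269) = (-140516/(-249792) - 169487/(-136510)) - 281 = (-140516*(-1/249792) - 169487*(-1/136510)) - 281 = (35129/62448 + 169487/136510) - 281 = 7689791983/4262388240 - 281 = -1190041303457/4262388240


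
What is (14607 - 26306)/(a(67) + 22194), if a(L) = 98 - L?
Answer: -11699/22225 ≈ -0.52639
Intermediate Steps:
(14607 - 26306)/(a(67) + 22194) = (14607 - 26306)/((98 - 1*67) + 22194) = -11699/((98 - 67) + 22194) = -11699/(31 + 22194) = -11699/22225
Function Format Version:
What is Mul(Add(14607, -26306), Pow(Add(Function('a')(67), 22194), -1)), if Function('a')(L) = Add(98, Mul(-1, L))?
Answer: Rational(-11699, 22225) ≈ -0.52639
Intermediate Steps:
Mul(Add(14607, -26306), Pow(Add(Function('a')(67), 22194), -1)) = Mul(Add(14607, -26306), Pow(Add(Add(98, Mul(-1, 67)), 22194), -1)) = Mul(-11699, Pow(Add(Add(98, -67), 22194), -1)) = Mul(-11699, Pow(Add(31, 22194), -1)) = Mul(-11699, Pow(22225, -1)) = Mul(-11699, Rational(1, 22225)) = Rational(-11699, 22225)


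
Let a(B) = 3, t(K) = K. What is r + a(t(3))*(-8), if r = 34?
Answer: 10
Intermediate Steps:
r + a(t(3))*(-8) = 34 + 3*(-8) = 34 - 24 = 10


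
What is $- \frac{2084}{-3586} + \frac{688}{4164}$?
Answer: $\frac{1393118}{1866513} \approx 0.74637$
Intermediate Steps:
$- \frac{2084}{-3586} + \frac{688}{4164} = \left(-2084\right) \left(- \frac{1}{3586}\right) + 688 \cdot \frac{1}{4164} = \frac{1042}{1793} + \frac{172}{1041} = \frac{1393118}{1866513}$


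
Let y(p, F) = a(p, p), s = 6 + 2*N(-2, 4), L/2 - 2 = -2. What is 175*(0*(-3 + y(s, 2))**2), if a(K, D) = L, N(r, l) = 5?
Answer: 0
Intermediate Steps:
L = 0 (L = 4 + 2*(-2) = 4 - 4 = 0)
a(K, D) = 0
s = 16 (s = 6 + 2*5 = 6 + 10 = 16)
y(p, F) = 0
175*(0*(-3 + y(s, 2))**2) = 175*(0*(-3 + 0)**2) = 175*(0*(-3)**2) = 175*(0*9) = 175*0 = 0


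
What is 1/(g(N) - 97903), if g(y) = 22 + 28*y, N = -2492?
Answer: -1/167657 ≈ -5.9646e-6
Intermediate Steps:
1/(g(N) - 97903) = 1/((22 + 28*(-2492)) - 97903) = 1/((22 - 69776) - 97903) = 1/(-69754 - 97903) = 1/(-167657) = -1/167657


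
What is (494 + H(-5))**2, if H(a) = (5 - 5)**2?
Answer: 244036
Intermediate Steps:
H(a) = 0 (H(a) = 0**2 = 0)
(494 + H(-5))**2 = (494 + 0)**2 = 494**2 = 244036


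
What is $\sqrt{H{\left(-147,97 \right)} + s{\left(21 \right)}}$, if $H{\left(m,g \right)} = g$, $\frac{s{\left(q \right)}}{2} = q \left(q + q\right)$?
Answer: $\sqrt{1861} \approx 43.139$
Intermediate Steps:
$s{\left(q \right)} = 4 q^{2}$ ($s{\left(q \right)} = 2 q \left(q + q\right) = 2 q 2 q = 2 \cdot 2 q^{2} = 4 q^{2}$)
$\sqrt{H{\left(-147,97 \right)} + s{\left(21 \right)}} = \sqrt{97 + 4 \cdot 21^{2}} = \sqrt{97 + 4 \cdot 441} = \sqrt{97 + 1764} = \sqrt{1861}$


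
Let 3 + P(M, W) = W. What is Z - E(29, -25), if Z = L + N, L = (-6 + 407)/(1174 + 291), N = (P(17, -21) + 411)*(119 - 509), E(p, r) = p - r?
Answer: -221191159/1465 ≈ -1.5098e+5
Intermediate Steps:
P(M, W) = -3 + W
N = -150930 (N = ((-3 - 21) + 411)*(119 - 509) = (-24 + 411)*(-390) = 387*(-390) = -150930)
L = 401/1465 ≈ 0.27372
Z = -221112049/1465 (Z = 401/1465 - 150930 = -221112049/1465 ≈ -1.5093e+5)
Z - E(29, -25) = -221112049/1465 - (29 - 1*(-25)) = -221112049/1465 - (29 + 25) = -221112049/1465 - 1*54 = -221112049/1465 - 54 = -221191159/1465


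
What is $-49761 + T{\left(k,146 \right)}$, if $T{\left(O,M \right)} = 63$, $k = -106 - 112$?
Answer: $-49698$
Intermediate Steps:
$k = -218$ ($k = -106 - 112 = -218$)
$-49761 + T{\left(k,146 \right)} = -49761 + 63 = -49698$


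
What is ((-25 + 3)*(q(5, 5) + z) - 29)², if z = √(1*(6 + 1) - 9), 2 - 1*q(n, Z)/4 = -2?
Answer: 144193 + 16764*I*√2 ≈ 1.4419e+5 + 23708.0*I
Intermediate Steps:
q(n, Z) = 16 (q(n, Z) = 8 - 4*(-2) = 8 + 8 = 16)
z = I*√2 (z = √(1*7 - 9) = √(7 - 9) = √(-2) = I*√2 ≈ 1.4142*I)
((-25 + 3)*(q(5, 5) + z) - 29)² = ((-25 + 3)*(16 + I*√2) - 29)² = (-22*(16 + I*√2) - 29)² = ((-352 - 22*I*√2) - 29)² = (-381 - 22*I*√2)²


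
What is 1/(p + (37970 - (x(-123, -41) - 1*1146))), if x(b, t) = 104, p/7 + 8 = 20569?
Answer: 1/182939 ≈ 5.4663e-6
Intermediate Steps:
p = 143927 (p = -56 + 7*20569 = -56 + 143983 = 143927)
1/(p + (37970 - (x(-123, -41) - 1*1146))) = 1/(143927 + (37970 - (104 - 1*1146))) = 1/(143927 + (37970 - (104 - 1146))) = 1/(143927 + (37970 - 1*(-1042))) = 1/(143927 + (37970 + 1042)) = 1/(143927 + 39012) = 1/182939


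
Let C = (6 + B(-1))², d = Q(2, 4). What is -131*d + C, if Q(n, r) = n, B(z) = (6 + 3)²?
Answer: 7307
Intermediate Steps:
B(z) = 81 (B(z) = 9² = 81)
d = 2
C = 7569 (C = (6 + 81)² = 87² = 7569)
-131*d + C = -131*2 + 7569 = -262 + 7569 = 7307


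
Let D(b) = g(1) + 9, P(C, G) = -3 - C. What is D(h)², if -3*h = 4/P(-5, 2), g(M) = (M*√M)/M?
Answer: 100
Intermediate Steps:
g(M) = √M (g(M) = M^(3/2)/M = √M)
h = -⅔ (h = -4/(3*(-3 - 1*(-5))) = -4/(3*(-3 + 5)) = -4/(3*2) = -⅓*2 = -⅔ ≈ -0.66667)
D(b) = 10 (D(b) = √1 + 9 = 1 + 9 = 10)
D(h)² = 10² = 100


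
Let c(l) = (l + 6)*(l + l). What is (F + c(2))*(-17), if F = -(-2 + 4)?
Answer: -510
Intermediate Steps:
F = -2 (F = -1*2 = -2)
c(l) = 2*l*(6 + l) (c(l) = (6 + l)*(2*l) = 2*l*(6 + l))
(F + c(2))*(-17) = (-2 + 2*2*(6 + 2))*(-17) = (-2 + 2*2*8)*(-17) = (-2 + 32)*(-17) = 30*(-17) = -510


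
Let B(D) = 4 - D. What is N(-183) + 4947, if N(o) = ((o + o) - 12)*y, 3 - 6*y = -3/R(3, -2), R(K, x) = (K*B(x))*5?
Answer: 47559/10 ≈ 4755.9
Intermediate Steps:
R(K, x) = 5*K*(4 - x) (R(K, x) = (K*(4 - x))*5 = 5*K*(4 - x))
y = 91/180 (y = ½ - (-1)/(2*(5*3*(4 - 1*(-2)))) = ½ - (-1)/(2*(5*3*(4 + 2))) = ½ - (-1)/(2*(5*3*6)) = ½ - (-1)/(2*90) = ½ - ⅙*(-1/30) = ½ + 1/180 = 91/180 ≈ 0.50556)
N(o) = -91/15 + 91*o/90 (N(o) = ((o + o) - 12)*(91/180) = (2*o - 12)*(91/180) = (-12 + 2*o)*(91/180) = -91/15 + 91*o/90)
N(-183) + 4947 = (-91/15 + (91/90)*(-183)) + 4947 = (-91/15 - 5551/30) + 4947 = -1911/10 + 4947 = 47559/10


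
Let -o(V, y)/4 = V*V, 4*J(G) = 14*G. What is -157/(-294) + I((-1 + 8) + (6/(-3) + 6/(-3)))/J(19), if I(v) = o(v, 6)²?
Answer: 111847/5586 ≈ 20.023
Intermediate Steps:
J(G) = 7*G/2 (J(G) = (14*G)/4 = 7*G/2)
o(V, y) = -4*V² (o(V, y) = -4*V*V = -4*V²)
I(v) = 16*v⁴ (I(v) = (-4*v²)² = 16*v⁴)
-157/(-294) + I((-1 + 8) + (6/(-3) + 6/(-3)))/J(19) = -157/(-294) + (16*((-1 + 8) + (6/(-3) + 6/(-3)))⁴)/(((7/2)*19)) = -157*(-1/294) + (16*(7 + (6*(-⅓) + 6*(-⅓)))⁴)/(133/2) = 157/294 + (16*(7 + (-2 - 2))⁴)*(2/133) = 157/294 + (16*(7 - 4)⁴)*(2/133) = 157/294 + (16*3⁴)*(2/133) = 157/294 + (16*81)*(2/133) = 157/294 + 1296*(2/133) = 157/294 + 2592/133 = 111847/5586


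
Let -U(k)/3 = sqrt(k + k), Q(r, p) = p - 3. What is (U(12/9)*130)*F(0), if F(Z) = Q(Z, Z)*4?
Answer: 3120*sqrt(6) ≈ 7642.4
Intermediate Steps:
Q(r, p) = -3 + p
F(Z) = -12 + 4*Z (F(Z) = (-3 + Z)*4 = -12 + 4*Z)
U(k) = -3*sqrt(2)*sqrt(k) (U(k) = -3*sqrt(k + k) = -3*sqrt(2)*sqrt(k))
(U(12/9)*130)*F(0) = (-3*sqrt(2)*sqrt(12/9)*130)*(-12 + 4*0) = (-3*sqrt(2)*sqrt(12*(1/9))*130)*(-12 + 0) = (-3*sqrt(2)*sqrt(4/3)*130)*(-12) = (-3*sqrt(2)*2*sqrt(3)/3*130)*(-12) = (-2*sqrt(6)*130)*(-12) = -260*sqrt(6)*(-12) = 3120*sqrt(6)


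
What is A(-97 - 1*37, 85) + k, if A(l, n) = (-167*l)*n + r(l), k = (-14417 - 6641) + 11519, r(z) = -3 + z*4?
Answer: 1892052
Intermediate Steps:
r(z) = -3 + 4*z
k = -9539 (k = -21058 + 11519 = -9539)
A(l, n) = -3 + 4*l - 167*l*n (A(l, n) = (-167*l)*n + (-3 + 4*l) = -167*l*n + (-3 + 4*l) = -3 + 4*l - 167*l*n)
A(-97 - 1*37, 85) + k = (-3 + 4*(-97 - 1*37) - 167*(-97 - 1*37)*85) - 9539 = (-3 + 4*(-97 - 37) - 167*(-97 - 37)*85) - 9539 = (-3 + 4*(-134) - 167*(-134)*85) - 9539 = (-3 - 536 + 1902130) - 9539 = 1901591 - 9539 = 1892052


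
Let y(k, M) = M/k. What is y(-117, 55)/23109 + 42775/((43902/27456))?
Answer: 19601047622695/732717063 ≈ 26751.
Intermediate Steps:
y(-117, 55)/23109 + 42775/((43902/27456)) = (55/(-117))/23109 + 42775/((43902/27456)) = (55*(-1/117))*(1/23109) + 42775/((43902*(1/27456))) = -55/117*1/23109 + 42775/(7317/4576) = -55/2703753 + 42775*(4576/7317) = -55/2703753 + 195738400/7317 = 19601047622695/732717063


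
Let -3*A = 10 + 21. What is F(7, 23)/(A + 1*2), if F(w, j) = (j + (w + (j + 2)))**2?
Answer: -363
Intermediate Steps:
A = -31/3 (A = -(10 + 21)/3 = -1/3*31 = -31/3 ≈ -10.333)
F(w, j) = (2 + w + 2*j)**2 (F(w, j) = (j + (w + (2 + j)))**2 = (j + (2 + j + w))**2 = (2 + w + 2*j)**2)
F(7, 23)/(A + 1*2) = (2 + 7 + 2*23)**2/(-31/3 + 1*2) = (2 + 7 + 46)**2/(-31/3 + 2) = 55**2/(-25/3) = 3025*(-3/25) = -363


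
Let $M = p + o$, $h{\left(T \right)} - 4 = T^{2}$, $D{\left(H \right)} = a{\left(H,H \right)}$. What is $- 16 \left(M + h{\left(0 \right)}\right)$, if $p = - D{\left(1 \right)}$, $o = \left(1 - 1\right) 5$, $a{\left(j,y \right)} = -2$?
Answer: $-96$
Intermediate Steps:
$D{\left(H \right)} = -2$
$o = 0$ ($o = 0 \cdot 5 = 0$)
$h{\left(T \right)} = 4 + T^{2}$
$p = 2$ ($p = \left(-1\right) \left(-2\right) = 2$)
$M = 2$ ($M = 2 + 0 = 2$)
$- 16 \left(M + h{\left(0 \right)}\right) = - 16 \left(2 + \left(4 + 0^{2}\right)\right) = - 16 \left(2 + \left(4 + 0\right)\right) = - 16 \left(2 + 4\right) = \left(-16\right) 6 = -96$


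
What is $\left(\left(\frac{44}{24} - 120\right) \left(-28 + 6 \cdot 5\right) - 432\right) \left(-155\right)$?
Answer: $\frac{310775}{3} \approx 1.0359 \cdot 10^{5}$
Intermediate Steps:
$\left(\left(\frac{44}{24} - 120\right) \left(-28 + 6 \cdot 5\right) - 432\right) \left(-155\right) = \left(\left(44 \cdot \frac{1}{24} - 120\right) \left(-28 + 30\right) - 432\right) \left(-155\right) = \left(\left(\frac{11}{6} - 120\right) 2 - 432\right) \left(-155\right) = \left(\left(- \frac{709}{6}\right) 2 - 432\right) \left(-155\right) = \left(- \frac{709}{3} - 432\right) \left(-155\right) = \left(- \frac{2005}{3}\right) \left(-155\right) = \frac{310775}{3}$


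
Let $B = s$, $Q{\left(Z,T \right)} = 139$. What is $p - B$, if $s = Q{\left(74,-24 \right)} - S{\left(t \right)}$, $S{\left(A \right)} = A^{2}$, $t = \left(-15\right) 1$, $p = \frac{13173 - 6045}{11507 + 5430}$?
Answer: $\frac{1463710}{16937} \approx 86.421$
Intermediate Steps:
$p = \frac{7128}{16937} \approx 0.42085$
$t = -15$
$s = -86$ ($s = 139 - \left(-15\right)^{2} = 139 - 225 = -86$)
$B = -86$
$p - B = \frac{7128}{16937} - -86 = \frac{7128}{16937} + 86 = \frac{1463710}{16937}$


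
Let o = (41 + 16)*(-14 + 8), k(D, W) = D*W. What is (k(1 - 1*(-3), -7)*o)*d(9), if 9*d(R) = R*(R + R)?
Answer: 172368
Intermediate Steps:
d(R) = 2*R**2/9 (d(R) = (R*(R + R))/9 = (R*(2*R))/9 = (2*R**2)/9 = 2*R**2/9)
o = -342 (o = 57*(-6) = -342)
(k(1 - 1*(-3), -7)*o)*d(9) = (((1 - 1*(-3))*(-7))*(-342))*((2/9)*9**2) = (((1 + 3)*(-7))*(-342))*((2/9)*81) = ((4*(-7))*(-342))*18 = -28*(-342)*18 = 9576*18 = 172368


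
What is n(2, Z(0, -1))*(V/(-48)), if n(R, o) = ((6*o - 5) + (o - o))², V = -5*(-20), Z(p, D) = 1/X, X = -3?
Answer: -1225/12 ≈ -102.08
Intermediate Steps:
Z(p, D) = -⅓ (Z(p, D) = 1/(-3) = -⅓)
V = 100
n(R, o) = (-5 + 6*o)² (n(R, o) = ((-5 + 6*o) + 0)² = (-5 + 6*o)²)
n(2, Z(0, -1))*(V/(-48)) = (-5 + 6*(-⅓))²*(100/(-48)) = (-5 - 2)²*(100*(-1/48)) = (-7)²*(-25/12) = 49*(-25/12) = -1225/12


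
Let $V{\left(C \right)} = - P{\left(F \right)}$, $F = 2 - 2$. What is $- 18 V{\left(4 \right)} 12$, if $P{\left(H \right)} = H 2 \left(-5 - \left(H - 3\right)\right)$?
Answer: $0$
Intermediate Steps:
$F = 0$ ($F = 2 - 2 = 0$)
$P{\left(H \right)} = 2 H \left(-2 - H\right)$ ($P{\left(H \right)} = 2 H \left(-5 - \left(H - 3\right)\right) = 2 H \left(-5 - \left(-3 + H\right)\right) = 2 H \left(-2 - H\right)$)
$V{\left(C \right)} = 0$ ($V{\left(C \right)} = - \left(-2\right) 0 \left(2 + 0\right) = - \left(-2\right) 0 \cdot 2 = \left(-1\right) 0 = 0$)
$- 18 V{\left(4 \right)} 12 = \left(-18\right) 0 \cdot 12 = 0 \cdot 12 = 0$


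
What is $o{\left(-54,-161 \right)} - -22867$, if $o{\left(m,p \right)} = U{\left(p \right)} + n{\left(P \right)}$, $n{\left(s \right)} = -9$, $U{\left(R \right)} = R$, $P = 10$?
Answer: $22697$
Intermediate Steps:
$o{\left(m,p \right)} = -9 + p$ ($o{\left(m,p \right)} = p - 9 = -9 + p$)
$o{\left(-54,-161 \right)} - -22867 = \left(-9 - 161\right) - -22867 = -170 + 22867 = 22697$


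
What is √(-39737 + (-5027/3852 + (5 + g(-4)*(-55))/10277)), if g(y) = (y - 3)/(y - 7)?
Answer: I*√1729864715064988693/6597834 ≈ 199.34*I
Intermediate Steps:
g(y) = (-3 + y)/(-7 + y)
√(-39737 + (-5027/3852 + (5 + g(-4)*(-55))/10277)) = √(-39737 + (-5027/3852 + (5 + ((-3 - 4)/(-7 - 4))*(-55))/10277)) = √(-39737 + (-5027*1/3852 + (5 + (-7/(-11))*(-55))*(1/10277))) = √(-39737 + (-5027/3852 + (5 - 1/11*(-7)*(-55))*(1/10277))) = √(-39737 + (-5027/3852 + (5 + (7/11)*(-55))*(1/10277))) = √(-39737 + (-5027/3852 + (5 - 35)*(1/10277))) = √(-39737 + (-5027/3852 - 30*1/10277)) = √(-39737 + (-5027/3852 - 30/10277)) = √(-39737 - 51778039/39587004) = √(-1573120555987/39587004) = I*√1729864715064988693/6597834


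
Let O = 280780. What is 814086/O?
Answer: 407043/140390 ≈ 2.8994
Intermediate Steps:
814086/O = 814086/280780 = 814086*(1/280780) = 407043/140390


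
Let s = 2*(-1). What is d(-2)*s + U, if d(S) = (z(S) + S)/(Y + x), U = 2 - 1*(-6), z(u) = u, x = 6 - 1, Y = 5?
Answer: 44/5 ≈ 8.8000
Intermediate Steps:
x = 5
s = -2
U = 8 (U = 2 + 6 = 8)
d(S) = S/5 (d(S) = (S + S)/(5 + 5) = (2*S)/10 = (2*S)*(⅒) = S/5)
d(-2)*s + U = ((⅕)*(-2))*(-2) + 8 = -⅖*(-2) + 8 = ⅘ + 8 = 44/5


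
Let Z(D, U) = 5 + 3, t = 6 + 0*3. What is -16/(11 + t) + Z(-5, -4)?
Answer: 120/17 ≈ 7.0588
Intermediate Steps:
t = 6 (t = 6 + 0 = 6)
Z(D, U) = 8
-16/(11 + t) + Z(-5, -4) = -16/(11 + 6) + 8 = -16/17 + 8 = 120/17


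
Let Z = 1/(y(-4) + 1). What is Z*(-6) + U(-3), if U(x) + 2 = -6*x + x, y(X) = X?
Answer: 15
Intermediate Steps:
U(x) = -2 - 5*x (U(x) = -2 + (-6*x + x) = -2 - 5*x)
Z = -⅓ (Z = 1/(-4 + 1) = 1/(-3) = -⅓ ≈ -0.33333)
Z*(-6) + U(-3) = -⅓*(-6) + (-2 - 5*(-3)) = 2 + (-2 + 15) = 2 + 13 = 15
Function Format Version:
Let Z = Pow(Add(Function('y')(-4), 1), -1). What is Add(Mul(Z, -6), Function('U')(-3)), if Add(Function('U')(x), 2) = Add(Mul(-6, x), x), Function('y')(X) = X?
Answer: 15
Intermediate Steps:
Function('U')(x) = Add(-2, Mul(-5, x)) (Function('U')(x) = Add(-2, Add(Mul(-6, x), x)) = Add(-2, Mul(-5, x)))
Z = Rational(-1, 3) (Z = Pow(Add(-4, 1), -1) = Pow(-3, -1) = Rational(-1, 3) ≈ -0.33333)
Add(Mul(Z, -6), Function('U')(-3)) = Add(Mul(Rational(-1, 3), -6), Add(-2, Mul(-5, -3))) = Add(2, Add(-2, 15)) = Add(2, 13) = 15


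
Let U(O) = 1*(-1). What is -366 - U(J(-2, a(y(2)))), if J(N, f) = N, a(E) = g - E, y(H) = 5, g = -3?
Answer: -365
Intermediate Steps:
a(E) = -3 - E
U(O) = -1
-366 - U(J(-2, a(y(2)))) = -366 - 1*(-1) = -366 + 1 = -365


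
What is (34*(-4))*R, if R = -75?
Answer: 10200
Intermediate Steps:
(34*(-4))*R = (34*(-4))*(-75) = -136*(-75) = 10200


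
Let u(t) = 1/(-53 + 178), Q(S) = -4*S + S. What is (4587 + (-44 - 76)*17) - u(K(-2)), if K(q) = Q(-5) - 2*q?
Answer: 318374/125 ≈ 2547.0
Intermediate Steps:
Q(S) = -3*S
K(q) = 15 - 2*q (K(q) = -3*(-5) - 2*q = 15 - 2*q)
u(t) = 1/125
(4587 + (-44 - 76)*17) - u(K(-2)) = (4587 + (-44 - 76)*17) - 1*1/125 = (4587 - 120*17) - 1/125 = (4587 - 2040) - 1/125 = 2547 - 1/125 = 318374/125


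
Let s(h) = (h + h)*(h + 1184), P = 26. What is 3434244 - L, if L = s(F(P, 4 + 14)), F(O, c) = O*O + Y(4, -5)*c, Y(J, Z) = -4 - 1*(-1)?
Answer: 1187580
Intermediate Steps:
Y(J, Z) = -3 (Y(J, Z) = -4 + 1 = -3)
F(O, c) = O² - 3*c (F(O, c) = O*O - 3*c = O² - 3*c)
s(h) = 2*h*(1184 + h) (s(h) = (2*h)*(1184 + h) = 2*h*(1184 + h))
L = 2246664 (L = 2*(26² - 3*(4 + 14))*(1184 + (26² - 3*(4 + 14))) = 2*(676 - 3*18)*(1184 + (676 - 3*18)) = 2*(676 - 54)*(1184 + (676 - 54)) = 2*622*(1184 + 622) = 2*622*1806 = 2246664)
3434244 - L = 3434244 - 1*2246664 = 3434244 - 2246664 = 1187580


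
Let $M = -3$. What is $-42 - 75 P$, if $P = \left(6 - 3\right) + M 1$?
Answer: $-42$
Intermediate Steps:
$P = 0$ ($P = \left(6 - 3\right) - 3 = 3 - 3 = 0$)
$-42 - 75 P = -42 - 0 = -42 + 0 = -42$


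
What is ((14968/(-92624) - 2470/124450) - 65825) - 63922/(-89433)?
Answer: -44643680737504997/678223204470 ≈ -65825.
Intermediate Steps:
((14968/(-92624) - 2470/124450) - 65825) - 63922/(-89433) = ((14968*(-1/92624) - 2470*1/124450) - 65825) - 63922*(-1/89433) = ((-1871/11578 - 13/655) - 65825) + 63922/89433 = (-1376019/7583590 - 65825) + 63922/89433 = -499191187769/7583590 + 63922/89433 = -44643680737504997/678223204470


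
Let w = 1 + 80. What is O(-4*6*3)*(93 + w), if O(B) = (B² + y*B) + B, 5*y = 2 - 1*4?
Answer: 4472496/5 ≈ 8.9450e+5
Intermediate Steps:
y = -⅖ (y = (2 - 1*4)/5 = (2 - 4)/5 = (⅕)*(-2) = -⅖ ≈ -0.40000)
w = 81
O(B) = B² + 3*B/5 (O(B) = (B² - 2*B/5) + B = B² + 3*B/5)
O(-4*6*3)*(93 + w) = ((-4*6*3)*(3 + 5*(-4*6*3))/5)*(93 + 81) = ((-24*3)*(3 + 5*(-24*3))/5)*174 = ((⅕)*(-72)*(3 + 5*(-72)))*174 = ((⅕)*(-72)*(3 - 360))*174 = ((⅕)*(-72)*(-357))*174 = (25704/5)*174 = 4472496/5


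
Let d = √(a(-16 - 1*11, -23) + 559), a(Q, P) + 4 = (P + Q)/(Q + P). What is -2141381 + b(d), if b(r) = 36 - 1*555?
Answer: -2141900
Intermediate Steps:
a(Q, P) = -3 (a(Q, P) = -4 + (P + Q)/(Q + P) = -4 + (P + Q)/(P + Q) = -4 + 1 = -3)
d = 2*√139 (d = √(-3 + 559) = √556 = 2*√139 ≈ 23.580)
b(r) = -519 (b(r) = 36 - 555 = -519)
-2141381 + b(d) = -2141381 - 519 = -2141900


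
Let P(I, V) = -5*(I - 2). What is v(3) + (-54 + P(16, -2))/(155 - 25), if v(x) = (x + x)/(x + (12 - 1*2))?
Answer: -32/65 ≈ -0.49231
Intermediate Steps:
P(I, V) = 10 - 5*I (P(I, V) = -5*(-2 + I) = 10 - 5*I)
v(x) = 2*x/(10 + x) (v(x) = (2*x)/(x + (12 - 2)) = (2*x)/(x + 10) = (2*x)/(10 + x) = 2*x/(10 + x))
v(3) + (-54 + P(16, -2))/(155 - 25) = 2*3/(10 + 3) + (-54 + (10 - 5*16))/(155 - 25) = 2*3/13 + (-54 + (10 - 80))/130 = 2*3*(1/13) + (-54 - 70)*(1/130) = 6/13 - 124*1/130 = 6/13 - 62/65 = -32/65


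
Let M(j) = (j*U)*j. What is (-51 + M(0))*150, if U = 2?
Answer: -7650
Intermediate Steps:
M(j) = 2*j**2 (M(j) = (j*2)*j = (2*j)*j = 2*j**2)
(-51 + M(0))*150 = (-51 + 2*0**2)*150 = (-51 + 2*0)*150 = (-51 + 0)*150 = -51*150 = -7650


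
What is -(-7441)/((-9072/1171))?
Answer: -1244773/1296 ≈ -960.47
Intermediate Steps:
-(-7441)/((-9072/1171)) = -(-7441)/((-9072*1/1171)) = -(-7441)/(-9072/1171) = -(-7441)*(-1171)/9072 = -1*1244773/1296 = -1244773/1296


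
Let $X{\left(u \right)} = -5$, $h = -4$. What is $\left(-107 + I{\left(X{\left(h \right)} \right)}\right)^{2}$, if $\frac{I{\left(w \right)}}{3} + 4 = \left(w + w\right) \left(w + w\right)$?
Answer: $32761$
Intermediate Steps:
$I{\left(w \right)} = -12 + 12 w^{2}$ ($I{\left(w \right)} = -12 + 3 \left(w + w\right) \left(w + w\right) = -12 + 3 \cdot 2 w 2 w = -12 + 3 \cdot 4 w^{2} = -12 + 12 w^{2}$)
$\left(-107 + I{\left(X{\left(h \right)} \right)}\right)^{2} = \left(-107 - \left(12 - 12 \left(-5\right)^{2}\right)\right)^{2} = \left(-107 + \left(-12 + 12 \cdot 25\right)\right)^{2} = \left(-107 + \left(-12 + 300\right)\right)^{2} = \left(-107 + 288\right)^{2} = 181^{2} = 32761$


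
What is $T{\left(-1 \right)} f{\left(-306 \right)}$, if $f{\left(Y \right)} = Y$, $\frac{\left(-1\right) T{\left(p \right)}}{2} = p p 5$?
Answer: $3060$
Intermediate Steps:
$T{\left(p \right)} = - 10 p^{2}$ ($T{\left(p \right)} = - 2 p p 5 = - 2 p^{2} \cdot 5 = - 2 \cdot 5 p^{2} = - 10 p^{2}$)
$T{\left(-1 \right)} f{\left(-306 \right)} = - 10 \left(-1\right)^{2} \left(-306\right) = \left(-10\right) 1 \left(-306\right) = \left(-10\right) \left(-306\right) = 3060$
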